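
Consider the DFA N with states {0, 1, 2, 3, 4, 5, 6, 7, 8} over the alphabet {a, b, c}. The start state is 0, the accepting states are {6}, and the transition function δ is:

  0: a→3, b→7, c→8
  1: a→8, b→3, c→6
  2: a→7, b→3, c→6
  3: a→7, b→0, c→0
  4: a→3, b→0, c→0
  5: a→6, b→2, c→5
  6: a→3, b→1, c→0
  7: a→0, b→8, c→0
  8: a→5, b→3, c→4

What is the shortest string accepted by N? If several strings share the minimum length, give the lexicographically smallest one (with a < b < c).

caa

A breadth-first search from 0 reaches an accepting state first via the path 0 → 8 → 5 → 6 on input caa.
No string of length < 3 is accepted (BFS exhausts all shorter strings without reaching an accepting state), and caa is the lexicographically least accepting string of length 3.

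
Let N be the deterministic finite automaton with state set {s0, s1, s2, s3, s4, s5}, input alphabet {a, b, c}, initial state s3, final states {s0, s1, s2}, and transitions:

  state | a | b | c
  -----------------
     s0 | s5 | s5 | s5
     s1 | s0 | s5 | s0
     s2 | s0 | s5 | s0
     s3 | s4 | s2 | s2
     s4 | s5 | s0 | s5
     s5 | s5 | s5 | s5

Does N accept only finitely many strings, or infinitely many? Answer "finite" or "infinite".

The useful states (reachable from s3 and able to reach an accepting state) are {s0, s2, s3, s4}.
Restricted to these states the transition graph has no cycle, so every accepting path has bounded length and L is finite.

finite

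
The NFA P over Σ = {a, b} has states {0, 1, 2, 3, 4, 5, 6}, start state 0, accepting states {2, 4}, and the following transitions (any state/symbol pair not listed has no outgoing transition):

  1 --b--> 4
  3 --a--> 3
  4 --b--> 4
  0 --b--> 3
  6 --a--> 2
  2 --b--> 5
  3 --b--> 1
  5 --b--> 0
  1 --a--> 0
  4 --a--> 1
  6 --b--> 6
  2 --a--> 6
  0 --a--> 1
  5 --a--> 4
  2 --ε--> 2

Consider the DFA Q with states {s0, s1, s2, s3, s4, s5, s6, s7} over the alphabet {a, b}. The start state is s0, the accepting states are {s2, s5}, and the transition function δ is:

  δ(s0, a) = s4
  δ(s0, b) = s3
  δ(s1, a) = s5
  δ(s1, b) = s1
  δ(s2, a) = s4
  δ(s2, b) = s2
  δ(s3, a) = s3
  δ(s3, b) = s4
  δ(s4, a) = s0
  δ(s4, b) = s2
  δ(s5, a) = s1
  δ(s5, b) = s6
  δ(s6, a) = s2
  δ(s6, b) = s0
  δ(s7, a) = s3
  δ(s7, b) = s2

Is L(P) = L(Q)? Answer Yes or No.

Exploring the product automaton P × Q from the start pair (0, s0), following both machines on each input symbol, reaches 4 state pairs: (0, s0), (1, s4), (3, s3), (4, s2).
P accepts in {2, 4} and Q accepts in {s2, s5}. In every reachable pair the two components are either both accepting — (4, s2) — or both non-accepting, so no string is accepted by exactly one of the machines: L(P) \ L(Q) and L(Q) \ L(P) are both empty.
Hence every string is accepted by P iff it is accepted by Q, and the two languages coincide.

Yes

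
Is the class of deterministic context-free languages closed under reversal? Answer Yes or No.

No

L = {c bⁿaⁿ : n≥0} ∪ {d b²ⁿaⁿ : n≥0} is a DCFL: the first symbol tells a deterministic PDA whether to pop one or two b's per a. Its reversal Lᴿ = {aⁿbⁿ c : n≥0} ∪ {aⁿb²ⁿ d : n≥0} is not. DCFLs are closed under right quotient by regular languages, and Lᴿ/{c, d} = {aⁿbⁿ : n≥0} ∪ {aⁿb²ⁿ : n≥0} — the standard context-free language accepted by no deterministic PDA (intuitively the machine would have to commit to a b-to-a ratio before the distinguishing marker arrives; formally, a DPDA for it would have a single run on aⁿb²ⁿ, accepting after the prefix aⁿbⁿ and accepting again after n more b's; an ordinary PDA that simulates it on a's and b's and, at any moment when it is accepting, may switch to reading only a fresh letter e while feeding each e to the simulation as a b, would accept aⁱbʲeᵏ (k≥1) exactly when both aⁱbʲ and aⁱbʲ⁺ᵏ are in the language, i.e. its language intersected with the regular set a*b*e⁺ would be exactly {aⁿbⁿeⁿ : n≥1} — impossible, since context-free languages are closed under intersection with regular sets and {aⁿbⁿeⁿ} is not context-free). So Lᴿ cannot be a DCFL.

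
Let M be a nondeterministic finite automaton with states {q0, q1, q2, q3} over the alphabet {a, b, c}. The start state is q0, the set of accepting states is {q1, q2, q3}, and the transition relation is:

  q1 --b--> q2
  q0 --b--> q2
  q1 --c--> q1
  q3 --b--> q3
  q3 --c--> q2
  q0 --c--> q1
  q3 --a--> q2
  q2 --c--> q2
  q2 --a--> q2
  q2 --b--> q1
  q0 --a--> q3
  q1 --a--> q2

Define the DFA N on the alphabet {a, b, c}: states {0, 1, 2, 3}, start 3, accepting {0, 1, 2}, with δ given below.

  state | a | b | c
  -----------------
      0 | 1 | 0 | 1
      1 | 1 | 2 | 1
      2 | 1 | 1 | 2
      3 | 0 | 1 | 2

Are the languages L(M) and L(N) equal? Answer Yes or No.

Exploring the product automaton M × N from the start pair (q0, 3), following both machines on each input symbol, reaches 4 state pairs: (q0, 3), (q3, 0), (q2, 1), (q1, 2).
M accepts in {q1, q2, q3} and N accepts in {0, 1, 2}. In every reachable pair the two components are either both accepting — (q3, 0), (q2, 1), (q1, 2) — or both non-accepting, so no string is accepted by exactly one of the machines: L(M) \ L(N) and L(N) \ L(M) are both empty.
Hence every string is accepted by M iff it is accepted by N, and the two languages coincide.

Yes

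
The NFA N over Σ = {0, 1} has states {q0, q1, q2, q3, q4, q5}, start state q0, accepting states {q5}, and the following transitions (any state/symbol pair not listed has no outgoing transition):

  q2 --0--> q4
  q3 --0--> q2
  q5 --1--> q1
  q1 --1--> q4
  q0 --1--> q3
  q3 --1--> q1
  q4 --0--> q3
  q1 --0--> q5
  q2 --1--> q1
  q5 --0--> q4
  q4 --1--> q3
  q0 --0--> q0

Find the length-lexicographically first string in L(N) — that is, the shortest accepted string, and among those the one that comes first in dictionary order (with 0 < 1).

110

A breadth-first search from q0 reaches an accepting state first via the path q0 → q3 → q1 → q5 on input 110.
No string of length < 3 is accepted (BFS exhausts all shorter strings without reaching an accepting state), and 110 is the lexicographically least accepting string of length 3.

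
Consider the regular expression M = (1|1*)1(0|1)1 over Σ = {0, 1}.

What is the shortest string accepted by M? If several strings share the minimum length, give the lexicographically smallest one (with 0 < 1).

101

By inspection of the expression, no string of length less than 3 matches, and 101 is the lexicographically first match of length 3.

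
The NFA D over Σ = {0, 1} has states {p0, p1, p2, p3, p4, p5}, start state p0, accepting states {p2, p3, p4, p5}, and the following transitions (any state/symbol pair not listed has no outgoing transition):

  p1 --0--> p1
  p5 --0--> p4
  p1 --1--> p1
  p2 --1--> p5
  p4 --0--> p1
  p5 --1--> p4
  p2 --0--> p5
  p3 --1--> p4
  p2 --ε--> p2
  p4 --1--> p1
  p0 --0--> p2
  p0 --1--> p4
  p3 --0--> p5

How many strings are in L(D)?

The useful subgraph on states {p0, p2, p4, p5} is acyclic, so L(D) is finite; the longest accepting path visits 4 useful states, giving maximum string length 3.
Counting accepting paths from p0 by length: 2 of length 1, 2 of length 2, 4 of length 3. Total 8.

8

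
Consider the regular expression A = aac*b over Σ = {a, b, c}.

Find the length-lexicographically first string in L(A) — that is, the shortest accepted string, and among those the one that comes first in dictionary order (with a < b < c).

By inspection of the expression, no string of length less than 3 matches, and aab is the lexicographically first match of length 3.

aab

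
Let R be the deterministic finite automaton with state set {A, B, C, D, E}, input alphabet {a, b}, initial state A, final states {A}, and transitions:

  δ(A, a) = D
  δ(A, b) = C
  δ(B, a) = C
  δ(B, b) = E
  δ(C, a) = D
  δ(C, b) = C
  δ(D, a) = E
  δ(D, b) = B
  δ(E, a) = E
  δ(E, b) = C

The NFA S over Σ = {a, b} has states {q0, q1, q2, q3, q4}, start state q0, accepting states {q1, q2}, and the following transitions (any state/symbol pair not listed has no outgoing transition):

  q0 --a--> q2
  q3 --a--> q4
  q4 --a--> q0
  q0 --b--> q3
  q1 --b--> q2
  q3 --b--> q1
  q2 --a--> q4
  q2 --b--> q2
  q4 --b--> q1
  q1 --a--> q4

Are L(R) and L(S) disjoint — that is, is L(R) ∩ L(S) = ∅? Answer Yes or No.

Yes

Exploring the product automaton R × S from the start pair (A, q0), following both machines on each input symbol, reaches 15 state pairs: (A, q0), (D, q2), (C, q3), (E, q4), (B, q2), (D, q4), (C, q1), (E, q0), (C, q4), (E, q2), (B, q1), (C, q2), (D, q0), (B, q3), (E, q1).
R accepts in {A} and S accepts in {q1, q2}; no reachable pair has both components accepting, so no string drives both machines to acceptance simultaneously and L(R) ∩ L(S) = ∅.
So no string is accepted by both, and the intersection is empty.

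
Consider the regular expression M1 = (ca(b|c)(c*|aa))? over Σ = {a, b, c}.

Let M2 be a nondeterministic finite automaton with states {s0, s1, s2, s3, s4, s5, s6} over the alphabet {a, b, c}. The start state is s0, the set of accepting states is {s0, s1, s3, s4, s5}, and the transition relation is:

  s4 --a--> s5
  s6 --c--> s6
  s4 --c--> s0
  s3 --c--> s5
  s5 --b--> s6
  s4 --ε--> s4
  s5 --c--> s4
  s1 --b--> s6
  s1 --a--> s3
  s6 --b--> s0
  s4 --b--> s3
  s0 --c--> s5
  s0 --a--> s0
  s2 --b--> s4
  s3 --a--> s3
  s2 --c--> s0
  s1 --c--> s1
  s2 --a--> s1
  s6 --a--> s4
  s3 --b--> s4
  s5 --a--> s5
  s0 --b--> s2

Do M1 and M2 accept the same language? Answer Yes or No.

No

The string cab is accepted by M1 but rejected by M2.
So L(M1) ≠ L(M2).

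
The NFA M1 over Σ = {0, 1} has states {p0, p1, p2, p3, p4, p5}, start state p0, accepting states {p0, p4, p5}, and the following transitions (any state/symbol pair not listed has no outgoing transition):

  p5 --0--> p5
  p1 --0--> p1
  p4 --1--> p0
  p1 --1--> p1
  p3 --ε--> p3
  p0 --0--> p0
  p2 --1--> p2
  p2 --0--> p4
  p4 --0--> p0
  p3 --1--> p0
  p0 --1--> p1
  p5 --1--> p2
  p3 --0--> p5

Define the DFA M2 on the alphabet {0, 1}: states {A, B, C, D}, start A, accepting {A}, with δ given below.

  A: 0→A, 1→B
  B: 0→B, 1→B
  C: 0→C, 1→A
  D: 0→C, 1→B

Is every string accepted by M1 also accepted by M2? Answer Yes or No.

Yes

Exploring the product automaton M1 × M2 from the start pair (p0, A), following both machines on each input symbol, reaches 2 state pairs: (p0, A), (p1, B).
M1 accepts in {p0, p4, p5} and M2 accepts in {A}. The reachable pairs whose M1-component is accepting are (p0, A); in each of them the M2-component is accepting too, so the product for L(M1) \ L(M2) (M1-component accepting, M2-component rejecting) has no reachable accepting pair and the difference is empty.
Hence every string in L(M1) is also in L(M2).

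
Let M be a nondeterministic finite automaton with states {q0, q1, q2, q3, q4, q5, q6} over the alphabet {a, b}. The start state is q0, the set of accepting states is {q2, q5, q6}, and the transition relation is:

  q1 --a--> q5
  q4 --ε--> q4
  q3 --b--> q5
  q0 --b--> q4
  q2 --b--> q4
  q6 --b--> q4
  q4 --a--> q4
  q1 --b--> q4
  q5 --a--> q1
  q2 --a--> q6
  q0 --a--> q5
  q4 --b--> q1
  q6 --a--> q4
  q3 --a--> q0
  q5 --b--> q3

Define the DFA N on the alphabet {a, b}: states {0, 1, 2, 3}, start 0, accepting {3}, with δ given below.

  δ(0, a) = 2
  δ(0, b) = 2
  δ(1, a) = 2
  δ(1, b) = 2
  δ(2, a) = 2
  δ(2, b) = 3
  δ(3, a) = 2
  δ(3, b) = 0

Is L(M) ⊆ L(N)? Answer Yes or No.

No

The string a is in L(M) but not in L(N).
So L(M) ⊄ L(N).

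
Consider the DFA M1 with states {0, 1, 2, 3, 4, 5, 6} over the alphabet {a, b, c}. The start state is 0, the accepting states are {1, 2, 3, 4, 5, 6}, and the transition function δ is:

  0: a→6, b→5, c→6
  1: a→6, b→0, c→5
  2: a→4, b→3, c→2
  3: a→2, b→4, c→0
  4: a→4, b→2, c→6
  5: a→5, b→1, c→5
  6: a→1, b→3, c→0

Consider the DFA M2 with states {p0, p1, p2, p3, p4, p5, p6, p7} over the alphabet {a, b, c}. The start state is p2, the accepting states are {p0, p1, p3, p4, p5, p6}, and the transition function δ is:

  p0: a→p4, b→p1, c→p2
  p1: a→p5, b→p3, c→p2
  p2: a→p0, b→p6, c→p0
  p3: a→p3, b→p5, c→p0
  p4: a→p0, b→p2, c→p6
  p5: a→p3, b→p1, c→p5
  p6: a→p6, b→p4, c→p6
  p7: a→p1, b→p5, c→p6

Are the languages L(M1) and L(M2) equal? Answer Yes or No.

Exploring the product automaton M1 × M2 from the start pair (0, p2), following both machines on each input symbol, reaches 7 state pairs: (0, p2), (6, p0), (5, p6), (1, p4), (3, p1), (2, p5), (4, p3).
M1 accepts in {1, 2, 3, 4, 5, 6} and M2 accepts in {p0, p1, p3, p4, p5, p6}. In every reachable pair the two components are either both accepting — (6, p0), (5, p6), (1, p4), (3, p1), (2, p5), (4, p3) — or both non-accepting, so no string is accepted by exactly one of the machines: L(M1) \ L(M2) and L(M2) \ L(M1) are both empty.
Hence every string is accepted by M1 iff it is accepted by M2, and the two languages coincide.

Yes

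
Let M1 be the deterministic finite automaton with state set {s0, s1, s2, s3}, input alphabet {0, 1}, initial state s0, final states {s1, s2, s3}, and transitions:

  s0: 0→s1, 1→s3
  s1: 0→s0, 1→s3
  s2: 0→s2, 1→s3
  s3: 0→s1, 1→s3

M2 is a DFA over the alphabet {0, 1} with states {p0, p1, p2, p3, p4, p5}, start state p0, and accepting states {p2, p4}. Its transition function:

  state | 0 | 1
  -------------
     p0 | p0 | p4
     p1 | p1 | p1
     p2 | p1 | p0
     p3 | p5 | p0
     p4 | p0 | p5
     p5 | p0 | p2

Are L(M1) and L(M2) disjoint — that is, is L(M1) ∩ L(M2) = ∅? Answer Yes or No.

No

The string 1 is accepted by both M1 and M2.
Hence L(M1) ∩ L(M2) ≠ ∅.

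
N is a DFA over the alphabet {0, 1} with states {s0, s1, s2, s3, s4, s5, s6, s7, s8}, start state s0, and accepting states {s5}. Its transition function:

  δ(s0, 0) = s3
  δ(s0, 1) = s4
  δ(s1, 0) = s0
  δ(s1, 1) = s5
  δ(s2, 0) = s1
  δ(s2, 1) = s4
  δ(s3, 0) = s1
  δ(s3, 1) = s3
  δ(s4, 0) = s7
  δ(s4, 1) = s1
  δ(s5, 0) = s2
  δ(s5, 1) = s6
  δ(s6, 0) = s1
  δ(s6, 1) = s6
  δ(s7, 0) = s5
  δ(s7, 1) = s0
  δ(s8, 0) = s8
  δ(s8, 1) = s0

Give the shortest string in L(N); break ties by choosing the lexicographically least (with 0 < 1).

001

A breadth-first search from s0 reaches an accepting state first via the path s0 → s3 → s1 → s5 on input 001.
No string of length < 3 is accepted (BFS exhausts all shorter strings without reaching an accepting state), and 001 is the lexicographically least accepting string of length 3.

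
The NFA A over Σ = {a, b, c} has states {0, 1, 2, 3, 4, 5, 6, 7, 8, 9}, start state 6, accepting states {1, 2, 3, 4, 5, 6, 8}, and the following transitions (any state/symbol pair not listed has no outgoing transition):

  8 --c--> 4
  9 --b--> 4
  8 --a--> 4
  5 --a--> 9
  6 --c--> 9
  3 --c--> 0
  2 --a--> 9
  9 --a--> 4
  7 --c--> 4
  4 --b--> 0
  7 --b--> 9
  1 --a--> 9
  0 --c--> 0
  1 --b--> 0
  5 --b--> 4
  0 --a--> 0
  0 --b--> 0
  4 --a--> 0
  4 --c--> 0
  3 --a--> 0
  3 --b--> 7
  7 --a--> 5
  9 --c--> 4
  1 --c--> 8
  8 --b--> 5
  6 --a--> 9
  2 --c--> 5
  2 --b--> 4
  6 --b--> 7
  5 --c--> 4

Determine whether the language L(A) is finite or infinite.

The useful states (reachable from 6 and able to reach an accepting state) are {4, 5, 6, 7, 9}.
Restricted to these states the transition graph has no cycle, so every accepting path has bounded length and L is finite.

finite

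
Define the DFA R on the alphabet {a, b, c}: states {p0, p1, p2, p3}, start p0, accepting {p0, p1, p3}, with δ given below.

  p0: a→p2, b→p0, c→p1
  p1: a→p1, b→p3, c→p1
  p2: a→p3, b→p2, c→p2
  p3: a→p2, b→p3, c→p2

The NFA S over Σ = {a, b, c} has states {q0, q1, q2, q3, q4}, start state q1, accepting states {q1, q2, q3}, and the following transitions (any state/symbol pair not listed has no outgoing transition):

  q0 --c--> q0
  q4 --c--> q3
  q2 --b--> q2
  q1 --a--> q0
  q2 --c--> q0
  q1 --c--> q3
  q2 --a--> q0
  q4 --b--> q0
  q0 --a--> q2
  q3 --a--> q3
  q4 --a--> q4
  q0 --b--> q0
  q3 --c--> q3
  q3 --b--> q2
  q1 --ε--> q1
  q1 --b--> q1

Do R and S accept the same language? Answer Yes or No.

Yes

Exploring the product automaton R × S from the start pair (p0, q1), following both machines on each input symbol, reaches 4 state pairs: (p0, q1), (p2, q0), (p1, q3), (p3, q2).
R accepts in {p0, p1, p3} and S accepts in {q1, q2, q3}. In every reachable pair the two components are either both accepting — (p0, q1), (p1, q3), (p3, q2) — or both non-accepting, so no string is accepted by exactly one of the machines: L(R) \ L(S) and L(S) \ L(R) are both empty.
Hence every string is accepted by R iff it is accepted by S, and the two languages coincide.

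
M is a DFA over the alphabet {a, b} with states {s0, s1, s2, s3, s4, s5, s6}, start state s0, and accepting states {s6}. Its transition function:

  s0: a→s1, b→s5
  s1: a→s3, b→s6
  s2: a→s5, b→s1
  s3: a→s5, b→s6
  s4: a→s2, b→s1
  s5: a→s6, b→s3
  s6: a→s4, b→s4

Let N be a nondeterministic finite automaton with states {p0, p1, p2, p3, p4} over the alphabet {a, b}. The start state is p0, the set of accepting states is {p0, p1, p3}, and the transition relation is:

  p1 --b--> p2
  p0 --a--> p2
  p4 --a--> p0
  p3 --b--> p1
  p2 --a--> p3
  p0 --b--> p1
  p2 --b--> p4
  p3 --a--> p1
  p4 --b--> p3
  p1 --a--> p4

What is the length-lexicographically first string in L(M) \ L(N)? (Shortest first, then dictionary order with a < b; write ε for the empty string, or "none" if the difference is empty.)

The string ab is accepted by M but not by N.
No shorter string lies in the difference, and ab is the lexicographically first length-2 string in L(M) \ L(N).

ab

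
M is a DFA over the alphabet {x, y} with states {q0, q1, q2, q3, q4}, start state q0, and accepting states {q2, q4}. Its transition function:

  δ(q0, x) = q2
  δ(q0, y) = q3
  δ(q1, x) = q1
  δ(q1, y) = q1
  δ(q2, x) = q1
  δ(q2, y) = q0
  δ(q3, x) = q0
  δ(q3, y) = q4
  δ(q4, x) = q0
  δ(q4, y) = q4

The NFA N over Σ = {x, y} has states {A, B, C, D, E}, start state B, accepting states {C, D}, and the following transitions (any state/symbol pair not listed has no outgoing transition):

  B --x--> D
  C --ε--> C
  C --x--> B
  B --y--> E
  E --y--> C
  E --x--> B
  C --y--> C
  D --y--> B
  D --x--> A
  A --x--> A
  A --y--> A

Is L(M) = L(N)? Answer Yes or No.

Yes

Exploring the product automaton M × N from the start pair (q0, B), following both machines on each input symbol, reaches 5 state pairs: (q0, B), (q2, D), (q3, E), (q1, A), (q4, C).
M accepts in {q2, q4} and N accepts in {C, D}. In every reachable pair the two components are either both accepting — (q2, D), (q4, C) — or both non-accepting, so no string is accepted by exactly one of the machines: L(M) \ L(N) and L(N) \ L(M) are both empty.
Hence every string is accepted by M iff it is accepted by N, and the two languages coincide.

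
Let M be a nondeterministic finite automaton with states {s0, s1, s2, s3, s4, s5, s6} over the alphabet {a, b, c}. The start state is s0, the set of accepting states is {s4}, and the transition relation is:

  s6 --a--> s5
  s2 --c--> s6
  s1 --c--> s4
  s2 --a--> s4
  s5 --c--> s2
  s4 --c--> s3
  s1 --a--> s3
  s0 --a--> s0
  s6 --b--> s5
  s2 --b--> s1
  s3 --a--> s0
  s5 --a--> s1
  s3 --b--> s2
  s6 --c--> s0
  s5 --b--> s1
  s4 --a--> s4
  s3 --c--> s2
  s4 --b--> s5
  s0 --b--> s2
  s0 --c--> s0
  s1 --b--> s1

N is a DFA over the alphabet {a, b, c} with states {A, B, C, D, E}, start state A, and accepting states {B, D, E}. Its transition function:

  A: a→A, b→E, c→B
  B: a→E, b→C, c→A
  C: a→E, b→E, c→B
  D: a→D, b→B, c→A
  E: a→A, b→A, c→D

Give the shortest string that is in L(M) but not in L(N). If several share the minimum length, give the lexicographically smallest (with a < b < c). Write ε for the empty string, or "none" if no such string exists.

ba

The string ba is accepted by M but not by N.
No shorter string lies in the difference, and ba is the lexicographically first length-2 string in L(M) \ L(N).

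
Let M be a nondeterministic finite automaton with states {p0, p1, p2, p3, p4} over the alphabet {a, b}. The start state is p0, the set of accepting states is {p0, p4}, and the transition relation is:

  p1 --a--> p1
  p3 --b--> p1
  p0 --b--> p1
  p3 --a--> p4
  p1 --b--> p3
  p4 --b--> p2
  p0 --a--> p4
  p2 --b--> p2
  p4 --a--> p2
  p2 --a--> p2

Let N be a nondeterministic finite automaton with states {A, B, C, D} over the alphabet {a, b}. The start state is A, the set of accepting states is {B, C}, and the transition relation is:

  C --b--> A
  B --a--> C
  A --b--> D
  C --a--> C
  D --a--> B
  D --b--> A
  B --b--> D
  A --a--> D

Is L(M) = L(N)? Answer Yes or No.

The empty string ε is accepted by M but rejected by N.
So L(M) ≠ L(N).

No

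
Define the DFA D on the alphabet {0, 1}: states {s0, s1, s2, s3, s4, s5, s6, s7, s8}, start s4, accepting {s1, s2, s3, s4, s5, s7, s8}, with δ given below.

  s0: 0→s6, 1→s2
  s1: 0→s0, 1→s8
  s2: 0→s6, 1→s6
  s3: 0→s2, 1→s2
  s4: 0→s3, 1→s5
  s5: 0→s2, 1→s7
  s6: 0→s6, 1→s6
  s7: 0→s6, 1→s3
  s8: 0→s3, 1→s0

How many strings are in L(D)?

The useful subgraph on states {s2, s3, s4, s5, s7} is acyclic, so L(D) is finite; the longest accepting path visits 5 useful states, giving maximum string length 4.
Counting accepting paths from s4 by length: 1 of length 0, 2 of length 1, 4 of length 2, 1 of length 3, 2 of length 4. Total 10.

10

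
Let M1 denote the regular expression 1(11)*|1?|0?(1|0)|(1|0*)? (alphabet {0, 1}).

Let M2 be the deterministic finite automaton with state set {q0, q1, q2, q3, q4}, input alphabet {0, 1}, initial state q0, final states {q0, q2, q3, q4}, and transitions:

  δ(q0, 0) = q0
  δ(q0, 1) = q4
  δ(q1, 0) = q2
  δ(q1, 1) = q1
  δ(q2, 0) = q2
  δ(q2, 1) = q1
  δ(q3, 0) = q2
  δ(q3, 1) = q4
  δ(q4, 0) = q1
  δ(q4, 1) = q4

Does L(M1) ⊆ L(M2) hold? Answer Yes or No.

Yes

Converting the expression M1 to a DFA (subset construction, then merging equivalent states) gives the minimal DFA with states {r0, r1, r2, r3, r4, r5, r6}, start state r0, accepting states {r0, r1, r2, r3, r4} and transitions r0: 0→r1, 1→r2; r1: 0→r3, 1→r4; r2: 0→r5, 1→r6; r3: 0→r3, 1→r5; r4: 0→r5, 1→r5; r5: 0→r5, 1→r5; r6: 0→r5, 1→r2.
Exploring the product automaton M1 × M2 from the start pair (r0, q0), following both machines on each input symbol, reaches 9 state pairs: (r0, q0), (r1, q0), (r2, q4), (r3, q0), (r4, q4), (r5, q1), (r6, q4), (r5, q4), (r5, q2).
M1 accepts in {r0, r1, r2, r3, r4} and M2 accepts in {q0, q2, q3, q4}. The reachable pairs whose M1-component is accepting are (r0, q0), (r1, q0), (r2, q4), (r3, q0), (r4, q4); in each of them the M2-component is accepting too, so the product for L(M1) \ L(M2) (M1-component accepting, M2-component rejecting) has no reachable accepting pair and the difference is empty.
Hence every string in L(M1) is also in L(M2).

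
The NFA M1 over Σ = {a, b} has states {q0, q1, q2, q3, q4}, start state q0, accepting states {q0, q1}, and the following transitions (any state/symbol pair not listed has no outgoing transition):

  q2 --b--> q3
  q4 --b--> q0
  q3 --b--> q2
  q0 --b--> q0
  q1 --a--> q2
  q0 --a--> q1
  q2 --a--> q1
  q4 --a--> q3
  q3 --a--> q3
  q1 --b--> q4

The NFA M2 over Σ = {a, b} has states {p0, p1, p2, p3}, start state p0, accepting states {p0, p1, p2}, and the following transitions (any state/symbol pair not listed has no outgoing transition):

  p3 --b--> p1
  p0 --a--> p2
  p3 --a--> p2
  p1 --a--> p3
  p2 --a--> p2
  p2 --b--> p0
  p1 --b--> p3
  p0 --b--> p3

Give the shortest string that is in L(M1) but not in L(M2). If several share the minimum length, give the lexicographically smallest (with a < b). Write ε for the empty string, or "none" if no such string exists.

b

The string b is accepted by M1 but not by M2.
No shorter string lies in the difference, and b is the lexicographically first length-1 string in L(M1) \ L(M2).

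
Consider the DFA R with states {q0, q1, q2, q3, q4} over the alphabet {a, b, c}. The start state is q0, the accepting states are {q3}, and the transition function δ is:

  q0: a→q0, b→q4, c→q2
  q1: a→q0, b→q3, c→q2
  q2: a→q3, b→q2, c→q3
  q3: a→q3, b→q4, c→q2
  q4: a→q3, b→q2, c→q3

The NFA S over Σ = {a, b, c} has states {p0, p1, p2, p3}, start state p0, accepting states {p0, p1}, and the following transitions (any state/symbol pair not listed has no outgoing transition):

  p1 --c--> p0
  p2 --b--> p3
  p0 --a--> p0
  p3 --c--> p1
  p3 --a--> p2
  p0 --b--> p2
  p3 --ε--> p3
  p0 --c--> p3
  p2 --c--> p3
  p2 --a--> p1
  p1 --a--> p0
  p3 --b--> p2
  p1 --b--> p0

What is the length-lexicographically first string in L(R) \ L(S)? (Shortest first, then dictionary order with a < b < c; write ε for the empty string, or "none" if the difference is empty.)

bc

The string bc is accepted by R but not by S.
No shorter string lies in the difference, and bc is the lexicographically first length-2 string in L(R) \ L(S).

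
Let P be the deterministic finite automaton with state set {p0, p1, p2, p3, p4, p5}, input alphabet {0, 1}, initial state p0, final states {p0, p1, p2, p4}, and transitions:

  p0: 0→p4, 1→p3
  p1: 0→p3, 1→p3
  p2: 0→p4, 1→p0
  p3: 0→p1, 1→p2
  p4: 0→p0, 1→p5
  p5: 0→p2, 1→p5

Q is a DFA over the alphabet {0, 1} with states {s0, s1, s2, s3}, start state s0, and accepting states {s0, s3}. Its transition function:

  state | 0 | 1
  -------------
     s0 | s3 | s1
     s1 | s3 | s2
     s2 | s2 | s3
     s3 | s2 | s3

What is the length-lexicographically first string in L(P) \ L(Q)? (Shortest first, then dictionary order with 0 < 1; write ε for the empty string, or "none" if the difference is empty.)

00

The string 00 is accepted by P but not by Q.
No shorter string lies in the difference, and 00 is the lexicographically first length-2 string in L(P) \ L(Q).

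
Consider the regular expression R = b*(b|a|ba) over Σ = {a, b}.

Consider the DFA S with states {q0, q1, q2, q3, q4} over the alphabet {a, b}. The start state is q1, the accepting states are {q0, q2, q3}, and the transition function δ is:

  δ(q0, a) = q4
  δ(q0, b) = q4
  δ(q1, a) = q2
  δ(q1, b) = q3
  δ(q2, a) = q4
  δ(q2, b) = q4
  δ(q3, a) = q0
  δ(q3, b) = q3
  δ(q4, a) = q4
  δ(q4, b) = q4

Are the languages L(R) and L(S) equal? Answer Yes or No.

Converting the expression R to a DFA (subset construction, then merging equivalent states) gives the minimal DFA with states {r0, r1, r2, r3}, start state r0, accepting states {r1, r2} and transitions r0: a→r1, b→r2; r1: a→r3, b→r3; r2: a→r1, b→r2; r3: a→r3, b→r3.
Exploring the product automaton R × S from the start pair (r0, q1), following both machines on each input symbol, reaches 5 state pairs: (r0, q1), (r1, q2), (r2, q3), (r3, q4), (r1, q0).
R accepts in {r1, r2} and S accepts in {q0, q2, q3}. In every reachable pair the two components are either both accepting — (r1, q2), (r2, q3), (r1, q0) — or both non-accepting, so no string is accepted by exactly one of the machines: L(R) \ L(S) and L(S) \ L(R) are both empty.
Hence every string is accepted by R iff it is accepted by S, and the two languages coincide.

Yes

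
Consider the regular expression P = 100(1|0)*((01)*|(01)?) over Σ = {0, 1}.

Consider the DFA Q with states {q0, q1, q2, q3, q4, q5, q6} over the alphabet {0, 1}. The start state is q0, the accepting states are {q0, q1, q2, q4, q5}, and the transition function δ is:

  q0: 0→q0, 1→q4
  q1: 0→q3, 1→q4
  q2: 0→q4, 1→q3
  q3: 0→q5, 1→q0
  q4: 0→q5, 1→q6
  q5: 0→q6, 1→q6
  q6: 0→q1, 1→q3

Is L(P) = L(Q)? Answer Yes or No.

No

The string 100 is accepted by P but rejected by Q.
So L(P) ≠ L(Q).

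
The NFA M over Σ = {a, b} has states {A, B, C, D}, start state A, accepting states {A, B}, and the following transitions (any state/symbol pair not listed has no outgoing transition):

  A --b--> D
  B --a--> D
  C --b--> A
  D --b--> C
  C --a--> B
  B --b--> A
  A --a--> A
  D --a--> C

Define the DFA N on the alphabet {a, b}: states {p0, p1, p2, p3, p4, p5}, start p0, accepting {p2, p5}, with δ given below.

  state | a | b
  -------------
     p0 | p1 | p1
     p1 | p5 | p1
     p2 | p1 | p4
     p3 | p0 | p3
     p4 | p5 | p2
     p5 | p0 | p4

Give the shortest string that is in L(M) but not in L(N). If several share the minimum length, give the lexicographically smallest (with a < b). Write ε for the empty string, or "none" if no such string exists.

The empty string ε is accepted by M but not by N.
Since ε is the unique shortest string, it is the required witness.

ε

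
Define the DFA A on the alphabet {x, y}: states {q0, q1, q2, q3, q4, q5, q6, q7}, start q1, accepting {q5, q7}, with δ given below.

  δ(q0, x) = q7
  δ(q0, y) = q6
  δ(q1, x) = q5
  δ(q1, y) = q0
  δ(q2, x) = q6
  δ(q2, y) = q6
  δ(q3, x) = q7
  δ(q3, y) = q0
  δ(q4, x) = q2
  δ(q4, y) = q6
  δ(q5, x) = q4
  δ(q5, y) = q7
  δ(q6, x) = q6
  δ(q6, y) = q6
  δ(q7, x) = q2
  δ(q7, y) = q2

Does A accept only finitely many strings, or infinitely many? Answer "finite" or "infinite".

The useful states (reachable from q1 and able to reach an accepting state) are {q0, q1, q5, q7}.
Restricted to these states the transition graph has no cycle, so every accepting path has bounded length and L is finite.

finite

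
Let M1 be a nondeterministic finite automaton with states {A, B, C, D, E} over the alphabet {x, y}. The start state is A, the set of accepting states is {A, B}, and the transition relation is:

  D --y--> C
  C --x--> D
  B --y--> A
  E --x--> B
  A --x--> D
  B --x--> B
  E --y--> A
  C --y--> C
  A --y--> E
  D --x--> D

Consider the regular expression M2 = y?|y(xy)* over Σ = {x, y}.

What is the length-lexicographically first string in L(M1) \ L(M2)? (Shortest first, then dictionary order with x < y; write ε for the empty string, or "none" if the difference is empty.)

yx

The string yx is accepted by M1 but not by M2.
No shorter string lies in the difference, and yx is the lexicographically first length-2 string in L(M1) \ L(M2).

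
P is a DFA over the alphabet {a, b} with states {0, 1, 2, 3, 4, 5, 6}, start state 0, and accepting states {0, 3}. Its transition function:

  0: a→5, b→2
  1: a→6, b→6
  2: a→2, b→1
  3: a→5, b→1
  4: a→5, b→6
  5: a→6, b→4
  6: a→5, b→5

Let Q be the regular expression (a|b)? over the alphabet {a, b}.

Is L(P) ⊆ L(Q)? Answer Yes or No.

Yes

Converting the expression Q to a DFA (subset construction, then merging equivalent states) gives the minimal DFA with states {q0, q1, q2}, start state q0, accepting states {q0, q1} and transitions q0: a→q1, b→q1; q1: a→q2, b→q2; q2: a→q2, b→q2.
Exploring the product automaton P × Q from the start pair (0, q0), following both machines on each input symbol, reaches 8 state pairs: (0, q0), (5, q1), (2, q1), (6, q2), (4, q2), (2, q2), (1, q2), (5, q2).
P accepts in {0, 3} and Q accepts in {q0, q1}. The reachable pairs whose P-component is accepting are (0, q0); in each of them the Q-component is accepting too, so the product for L(P) \ L(Q) (P-component accepting, Q-component rejecting) has no reachable accepting pair and the difference is empty.
Hence every string in L(P) is also in L(Q).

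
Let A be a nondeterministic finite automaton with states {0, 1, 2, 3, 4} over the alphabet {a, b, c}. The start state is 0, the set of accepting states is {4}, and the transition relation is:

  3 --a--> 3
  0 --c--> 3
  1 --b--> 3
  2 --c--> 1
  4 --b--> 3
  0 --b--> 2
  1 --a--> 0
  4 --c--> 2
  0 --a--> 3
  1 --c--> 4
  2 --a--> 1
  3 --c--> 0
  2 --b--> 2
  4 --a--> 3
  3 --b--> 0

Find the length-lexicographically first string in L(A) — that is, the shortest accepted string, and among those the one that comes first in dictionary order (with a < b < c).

bac

A breadth-first search from 0 reaches an accepting state first via the path 0 → 2 → 1 → 4 on input bac.
No string of length < 3 is accepted (BFS exhausts all shorter strings without reaching an accepting state), and bac is the lexicographically least accepting string of length 3.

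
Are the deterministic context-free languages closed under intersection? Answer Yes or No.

DCFLs are closed under complement (normalise the DPDA to read all of its input, then flip the verdict). If they were also closed under intersection, De Morgan would make them closed under union; but {aⁿbⁿ : n≥0} and {aⁿb²ⁿ : n≥0} are DCFLs (push the a's; pop one per b, respectively one per two b's) whose union no deterministic PDA accepts: a DPDA for it would have a single run on aⁿb²ⁿ, accepting after the prefix aⁿbⁿ and accepting again after n more b's; an ordinary PDA that simulates it on a's and b's and, at any moment when it is accepting, may switch to reading only a fresh letter c while feeding each c to the simulation as a b, would accept aⁱbʲcᵏ (k≥1) exactly when both aⁱbʲ and aⁱbʲ⁺ᵏ are in the language, i.e. its language intersected with the regular set a*b*c⁺ would be exactly {aⁿbⁿcⁿ : n≥1} — impossible, since context-free languages are closed under intersection with regular sets and {aⁿbⁿcⁿ} is not context-free.

No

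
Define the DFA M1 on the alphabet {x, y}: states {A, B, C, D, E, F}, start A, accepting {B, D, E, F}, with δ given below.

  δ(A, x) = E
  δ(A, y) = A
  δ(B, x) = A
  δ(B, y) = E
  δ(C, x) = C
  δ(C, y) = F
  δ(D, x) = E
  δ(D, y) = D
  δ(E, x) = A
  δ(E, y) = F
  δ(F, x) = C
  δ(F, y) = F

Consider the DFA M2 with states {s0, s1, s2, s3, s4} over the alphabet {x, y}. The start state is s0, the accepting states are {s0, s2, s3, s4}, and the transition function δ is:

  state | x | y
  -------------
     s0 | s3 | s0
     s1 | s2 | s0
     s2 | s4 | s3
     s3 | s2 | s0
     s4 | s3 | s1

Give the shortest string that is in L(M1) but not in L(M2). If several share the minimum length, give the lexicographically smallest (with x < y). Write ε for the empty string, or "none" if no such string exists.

xxxy

The string xxxy is accepted by M1 but not by M2.
No shorter string lies in the difference, and xxxy is the lexicographically first length-4 string in L(M1) \ L(M2).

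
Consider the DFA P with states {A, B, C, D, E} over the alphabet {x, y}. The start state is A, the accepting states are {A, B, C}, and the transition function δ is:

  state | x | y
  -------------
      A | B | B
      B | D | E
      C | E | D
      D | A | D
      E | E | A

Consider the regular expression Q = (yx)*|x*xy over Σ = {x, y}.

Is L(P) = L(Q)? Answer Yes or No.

No

The string x is accepted by P but rejected by Q.
So L(P) ≠ L(Q).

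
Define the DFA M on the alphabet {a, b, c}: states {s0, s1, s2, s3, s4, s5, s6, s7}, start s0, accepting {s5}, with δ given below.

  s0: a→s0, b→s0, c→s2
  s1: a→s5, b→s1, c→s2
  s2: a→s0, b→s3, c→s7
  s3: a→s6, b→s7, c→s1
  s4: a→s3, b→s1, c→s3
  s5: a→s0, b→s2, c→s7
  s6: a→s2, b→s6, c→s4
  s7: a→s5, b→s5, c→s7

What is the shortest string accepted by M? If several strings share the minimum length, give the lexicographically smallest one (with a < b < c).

A breadth-first search from s0 reaches an accepting state first via the path s0 → s2 → s7 → s5 on input cca.
No string of length < 3 is accepted (BFS exhausts all shorter strings without reaching an accepting state), and cca is the lexicographically least accepting string of length 3.

cca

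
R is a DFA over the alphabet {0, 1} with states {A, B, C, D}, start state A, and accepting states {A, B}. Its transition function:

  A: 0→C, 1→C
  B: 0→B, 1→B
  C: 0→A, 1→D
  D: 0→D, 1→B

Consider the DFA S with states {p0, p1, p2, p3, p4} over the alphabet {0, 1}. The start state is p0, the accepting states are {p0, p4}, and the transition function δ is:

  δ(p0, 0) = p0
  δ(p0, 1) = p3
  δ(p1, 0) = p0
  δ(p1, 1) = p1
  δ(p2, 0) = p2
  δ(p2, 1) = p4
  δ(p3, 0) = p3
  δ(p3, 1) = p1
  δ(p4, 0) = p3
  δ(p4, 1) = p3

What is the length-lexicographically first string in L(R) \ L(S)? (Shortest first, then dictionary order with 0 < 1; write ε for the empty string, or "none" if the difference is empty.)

10

The string 10 is accepted by R but not by S.
No shorter string lies in the difference, and 10 is the lexicographically first length-2 string in L(R) \ L(S).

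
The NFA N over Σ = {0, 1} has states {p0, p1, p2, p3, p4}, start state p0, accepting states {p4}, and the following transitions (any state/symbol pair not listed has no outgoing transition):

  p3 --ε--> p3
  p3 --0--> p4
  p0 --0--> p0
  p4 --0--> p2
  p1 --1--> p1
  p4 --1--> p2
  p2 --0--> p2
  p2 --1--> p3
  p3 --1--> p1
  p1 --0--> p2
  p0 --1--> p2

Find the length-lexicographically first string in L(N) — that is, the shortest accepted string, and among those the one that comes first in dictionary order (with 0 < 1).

A breadth-first search from p0 reaches an accepting state first via the path p0 → p2 → p3 → p4 on input 110.
No string of length < 3 is accepted (BFS exhausts all shorter strings without reaching an accepting state), and 110 is the lexicographically least accepting string of length 3.

110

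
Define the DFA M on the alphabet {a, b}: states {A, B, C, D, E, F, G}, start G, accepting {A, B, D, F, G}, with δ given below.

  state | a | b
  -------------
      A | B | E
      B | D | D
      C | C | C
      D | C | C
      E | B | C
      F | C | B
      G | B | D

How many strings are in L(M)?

The useful subgraph on states {B, D, G} is acyclic, so L(M) is finite; the longest accepting path visits 3 useful states, giving maximum string length 2.
Counting accepting paths from G by length: 1 of length 0, 2 of length 1, 2 of length 2. Total 5.

5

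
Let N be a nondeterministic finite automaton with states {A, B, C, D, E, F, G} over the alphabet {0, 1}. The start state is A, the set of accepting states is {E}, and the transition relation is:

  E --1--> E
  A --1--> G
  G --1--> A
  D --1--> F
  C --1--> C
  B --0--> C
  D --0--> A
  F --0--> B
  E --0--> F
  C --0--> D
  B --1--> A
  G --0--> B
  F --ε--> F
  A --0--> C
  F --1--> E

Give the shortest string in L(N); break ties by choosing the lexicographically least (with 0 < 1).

A breadth-first search from A reaches an accepting state first via the path A → C → D → F → E on input 0011.
No string of length < 4 is accepted (BFS exhausts all shorter strings without reaching an accepting state), and 0011 is the lexicographically least accepting string of length 4.

0011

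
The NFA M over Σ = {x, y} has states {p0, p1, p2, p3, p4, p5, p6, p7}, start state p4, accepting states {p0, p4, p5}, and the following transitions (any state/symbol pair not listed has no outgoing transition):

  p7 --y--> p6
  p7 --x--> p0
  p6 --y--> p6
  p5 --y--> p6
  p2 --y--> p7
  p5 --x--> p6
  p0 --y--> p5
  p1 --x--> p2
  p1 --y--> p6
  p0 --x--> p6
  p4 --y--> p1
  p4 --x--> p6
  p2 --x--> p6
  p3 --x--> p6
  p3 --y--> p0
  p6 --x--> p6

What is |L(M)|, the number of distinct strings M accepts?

3

The useful subgraph on states {p0, p1, p2, p4, p5, p7} is acyclic, so L(M) is finite; the longest accepting path visits 6 useful states, giving maximum string length 5.
Counting accepting paths from p4 by length: 1 of length 0, 1 of length 4, 1 of length 5. Total 3.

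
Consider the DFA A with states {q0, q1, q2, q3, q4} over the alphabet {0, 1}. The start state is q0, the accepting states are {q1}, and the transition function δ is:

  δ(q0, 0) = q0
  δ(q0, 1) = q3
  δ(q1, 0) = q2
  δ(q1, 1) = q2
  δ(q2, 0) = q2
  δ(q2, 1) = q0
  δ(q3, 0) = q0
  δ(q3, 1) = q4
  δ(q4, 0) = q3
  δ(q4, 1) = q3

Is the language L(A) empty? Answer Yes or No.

Yes

The states reachable from the start state are {q0, q3, q4}.
None of the accepting states {q1} is reachable, so no string is accepted and L(A) = ∅.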